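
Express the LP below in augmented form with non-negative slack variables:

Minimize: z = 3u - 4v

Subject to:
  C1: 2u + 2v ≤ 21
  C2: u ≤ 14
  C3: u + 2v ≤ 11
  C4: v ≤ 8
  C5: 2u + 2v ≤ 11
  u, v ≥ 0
min z = 3u - 4v

s.t.
  2u + 2v + s1 = 21
  u + s2 = 14
  u + 2v + s3 = 11
  v + s4 = 8
  2u + 2v + s5 = 11
  u, v, s1, s2, s3, s4, s5 ≥ 0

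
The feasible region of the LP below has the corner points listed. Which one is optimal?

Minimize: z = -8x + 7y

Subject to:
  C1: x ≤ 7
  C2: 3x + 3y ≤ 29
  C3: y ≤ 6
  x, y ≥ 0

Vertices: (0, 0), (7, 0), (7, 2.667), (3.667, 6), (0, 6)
Evaluating z = -8x + 7y at each vertex:
  (0, 0): z = 0
  (7, 0): z = -56
  (7, 2.667): z = -37.33
  (3.667, 6): z = 12.67
  (0, 6): z = 42

The smallest value is z = -56, attained at (7, 0).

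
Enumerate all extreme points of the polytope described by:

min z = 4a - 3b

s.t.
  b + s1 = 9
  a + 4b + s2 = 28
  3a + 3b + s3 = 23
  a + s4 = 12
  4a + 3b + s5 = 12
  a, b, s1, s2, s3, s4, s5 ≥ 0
Each vertex is the intersection of two constraint boundaries that also satisfies all remaining constraints:
  a = 0 and b = 0 → (0, 0)
  4a + 3b = 12 and b = 0 → (3, 0)
  4a + 3b = 12 and a = 0 → (0, 4)

Vertices: (0, 0), (3, 0), (0, 4)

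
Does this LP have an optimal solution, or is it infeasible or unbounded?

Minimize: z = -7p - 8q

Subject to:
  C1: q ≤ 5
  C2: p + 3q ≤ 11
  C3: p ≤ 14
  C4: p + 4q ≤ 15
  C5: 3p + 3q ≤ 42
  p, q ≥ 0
The point (11, 0) satisfies every constraint, so the LP is feasible; the constraints give p ≤ 14 and q ≤ 5, which with p, q ≥ 0 keep the feasible region inside a bounded box. A feasible, bounded LP attains a finite optimum at a vertex.

Evaluating z = -7p - 8q at each vertex:
  (0, 0): z = 0
  (11, 0): z = -77
  (0, 3.667): z = -29.33

Feasible with finite optimum z* = -77 at (11, 0).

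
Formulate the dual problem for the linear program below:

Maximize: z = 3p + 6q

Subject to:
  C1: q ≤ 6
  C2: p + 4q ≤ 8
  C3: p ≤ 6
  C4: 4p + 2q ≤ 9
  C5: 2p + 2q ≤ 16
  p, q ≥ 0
Minimize: z = 6y1 + 8y2 + 6y3 + 9y4 + 16y5

Subject to:
  C1: -y2 - y3 - 4y4 - 2y5 ≤ -3
  C2: -y1 - 4y2 - 2y4 - 2y5 ≤ -6
  y1, y2, y3, y4, y5 ≥ 0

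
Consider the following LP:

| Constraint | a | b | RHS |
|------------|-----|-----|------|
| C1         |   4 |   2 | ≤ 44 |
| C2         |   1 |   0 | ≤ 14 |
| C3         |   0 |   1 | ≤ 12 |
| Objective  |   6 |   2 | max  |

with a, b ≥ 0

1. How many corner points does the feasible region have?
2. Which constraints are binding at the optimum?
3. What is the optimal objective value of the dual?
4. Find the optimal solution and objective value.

1. 4
2. C1, b ≥ 0
3. 66 (by strong duality, equal to the primal optimum)
4. a = 11, b = 0, z = 66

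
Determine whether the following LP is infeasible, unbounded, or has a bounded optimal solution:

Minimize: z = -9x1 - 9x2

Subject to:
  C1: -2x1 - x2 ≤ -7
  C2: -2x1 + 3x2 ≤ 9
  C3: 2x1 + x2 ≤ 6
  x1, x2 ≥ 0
C3 requires 2x1 + x2 ≤ 6, while C1 (-2x1 - x2 ≤ -7) is equivalent to 2x1 + x2 ≥ 7. Together they would need 7 ≤ 2x1 + x2 ≤ 6, which is impossible since 7 > 6. No point satisfies all constraints.

Infeasible — the constraint set is empty.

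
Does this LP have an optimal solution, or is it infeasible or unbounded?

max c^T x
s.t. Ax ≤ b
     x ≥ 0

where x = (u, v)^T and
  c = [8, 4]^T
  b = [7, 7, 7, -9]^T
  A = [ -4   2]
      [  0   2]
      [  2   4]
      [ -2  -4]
One constraint requires 2u + 4v ≤ 7, while the constraint -2u - 4v ≤ -9 is equivalent to 2u + 4v ≥ 9. Together they would need 9 ≤ 2u + 4v ≤ 7, which is impossible since 9 > 7. No point satisfies all constraints.

Infeasible — the constraint set is empty.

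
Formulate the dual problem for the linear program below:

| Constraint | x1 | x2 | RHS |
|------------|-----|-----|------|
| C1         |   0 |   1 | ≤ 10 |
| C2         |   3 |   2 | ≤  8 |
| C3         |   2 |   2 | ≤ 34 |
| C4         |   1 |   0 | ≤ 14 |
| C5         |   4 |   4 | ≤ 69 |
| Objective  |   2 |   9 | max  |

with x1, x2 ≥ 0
Minimize: z = 10y1 + 8y2 + 34y3 + 14y4 + 69y5

Subject to:
  C1: -3y2 - 2y3 - y4 - 4y5 ≤ -2
  C2: -y1 - 2y2 - 2y3 - 4y5 ≤ -9
  y1, y2, y3, y4, y5 ≥ 0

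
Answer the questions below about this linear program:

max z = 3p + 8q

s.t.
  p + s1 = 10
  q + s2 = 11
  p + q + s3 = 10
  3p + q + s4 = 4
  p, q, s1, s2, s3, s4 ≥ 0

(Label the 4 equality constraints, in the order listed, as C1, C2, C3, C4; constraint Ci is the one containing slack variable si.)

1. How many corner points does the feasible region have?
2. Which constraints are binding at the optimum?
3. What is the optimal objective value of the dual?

1. 3
2. C4, p ≥ 0
3. 32 (by strong duality, equal to the primal optimum)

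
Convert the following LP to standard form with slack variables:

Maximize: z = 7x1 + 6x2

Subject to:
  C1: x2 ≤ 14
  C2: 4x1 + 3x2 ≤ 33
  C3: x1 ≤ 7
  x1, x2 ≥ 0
max z = 7x1 + 6x2

s.t.
  x2 + s1 = 14
  4x1 + 3x2 + s2 = 33
  x1 + s3 = 7
  x1, x2, s1, s2, s3 ≥ 0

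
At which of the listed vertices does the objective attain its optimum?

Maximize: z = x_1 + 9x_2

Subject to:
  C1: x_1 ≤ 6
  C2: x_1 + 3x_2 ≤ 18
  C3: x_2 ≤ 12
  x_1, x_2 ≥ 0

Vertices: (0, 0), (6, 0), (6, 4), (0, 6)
(0, 6) with z = 54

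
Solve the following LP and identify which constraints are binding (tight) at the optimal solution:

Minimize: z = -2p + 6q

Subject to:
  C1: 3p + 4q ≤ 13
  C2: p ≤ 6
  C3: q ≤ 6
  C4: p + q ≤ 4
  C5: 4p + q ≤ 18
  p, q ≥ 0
Optimal: p = 4, q = 0
Binding: C4, q ≥ 0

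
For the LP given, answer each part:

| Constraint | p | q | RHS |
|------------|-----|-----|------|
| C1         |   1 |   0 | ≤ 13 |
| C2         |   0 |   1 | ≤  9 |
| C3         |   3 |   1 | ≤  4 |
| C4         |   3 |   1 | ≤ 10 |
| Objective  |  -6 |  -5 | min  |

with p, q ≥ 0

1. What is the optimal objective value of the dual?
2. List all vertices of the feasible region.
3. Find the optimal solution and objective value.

1. -20 (by strong duality, equal to the primal optimum)
2. (0, 0), (1.333, 0), (0, 4)
3. p = 0, q = 4, z = -20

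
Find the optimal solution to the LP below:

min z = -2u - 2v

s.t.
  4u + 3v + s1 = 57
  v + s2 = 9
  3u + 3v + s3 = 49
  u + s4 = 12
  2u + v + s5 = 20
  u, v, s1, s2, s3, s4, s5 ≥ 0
u = 5.5, v = 9, z = -29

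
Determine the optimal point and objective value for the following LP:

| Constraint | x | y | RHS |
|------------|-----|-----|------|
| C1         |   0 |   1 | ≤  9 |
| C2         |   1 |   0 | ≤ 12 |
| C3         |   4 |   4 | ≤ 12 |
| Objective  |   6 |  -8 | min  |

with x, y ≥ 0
x = 0, y = 3, z = -24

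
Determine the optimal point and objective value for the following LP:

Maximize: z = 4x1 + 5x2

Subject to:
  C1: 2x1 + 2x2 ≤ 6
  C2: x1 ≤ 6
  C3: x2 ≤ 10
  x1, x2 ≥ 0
x1 = 0, x2 = 3, z = 15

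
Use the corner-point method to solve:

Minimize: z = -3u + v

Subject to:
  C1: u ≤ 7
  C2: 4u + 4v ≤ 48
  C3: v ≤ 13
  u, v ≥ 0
Each vertex is the intersection of two constraint boundaries that also satisfies all remaining constraints:
  u = 0 and v = 0 → (0, 0)
  u = 7 and v = 0 → (7, 0)
  u = 7 and 4u + 4v = 48 → (7, 5)
  4u + 4v = 48 and u = 0 → (0, 12)

Evaluating z = -3u + v at each vertex:
  (0, 0): z = 0
  (7, 0): z = -21
  (7, 5): z = -16
  (0, 12): z = 12

The minimum is at (7, 0) with z = -21.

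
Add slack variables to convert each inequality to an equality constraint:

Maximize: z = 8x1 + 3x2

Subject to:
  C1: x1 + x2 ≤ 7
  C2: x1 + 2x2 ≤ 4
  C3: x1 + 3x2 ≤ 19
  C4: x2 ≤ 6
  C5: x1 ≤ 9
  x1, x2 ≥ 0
max z = 8x1 + 3x2

s.t.
  x1 + x2 + s1 = 7
  x1 + 2x2 + s2 = 4
  x1 + 3x2 + s3 = 19
  x2 + s4 = 6
  x1 + s5 = 9
  x1, x2, s1, s2, s3, s4, s5 ≥ 0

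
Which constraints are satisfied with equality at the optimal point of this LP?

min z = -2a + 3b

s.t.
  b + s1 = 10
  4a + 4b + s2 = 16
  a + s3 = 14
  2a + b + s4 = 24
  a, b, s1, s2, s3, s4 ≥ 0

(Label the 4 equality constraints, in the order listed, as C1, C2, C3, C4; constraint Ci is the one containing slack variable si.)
Optimal: a = 4, b = 0
Slack at optimum:
  C1: slack = 10
  C2: slack = 0 (binding)
  C3: slack = 10
  C4: slack = 16
  a ≥ 0: a = 4
  b ≥ 0: b = 0 (binding)
Binding constraints: C2, b ≥ 0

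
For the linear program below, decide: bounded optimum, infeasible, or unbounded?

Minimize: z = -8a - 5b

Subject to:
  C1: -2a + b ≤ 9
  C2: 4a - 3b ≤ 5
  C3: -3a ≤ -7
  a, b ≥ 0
Feasible point: (3, 3) satisfies every constraint, so the LP is feasible.
Direction d = (1, 2): for each constraint row a, a·d ≤ 0 —
  (-2)(1) + (1)(2) = 0 ≤ 0
  (4)(1) + (-3)(2) = -2 ≤ 0
  (-3)(1) + (0)(2) = -3 ≤ 0
and d ≥ 0, so (3, 3) + t·d stays feasible for every t ≥ 0. Along this ray z = -8a - 5b changes by -18 per unit t, so z → −∞.

The LP is unbounded; z can be made arbitrarily small.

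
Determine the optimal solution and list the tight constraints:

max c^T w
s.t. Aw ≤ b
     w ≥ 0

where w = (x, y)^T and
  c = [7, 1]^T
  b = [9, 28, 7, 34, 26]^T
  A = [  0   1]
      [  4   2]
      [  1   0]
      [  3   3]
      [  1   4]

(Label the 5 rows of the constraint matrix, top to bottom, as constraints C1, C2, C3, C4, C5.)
Optimal: x = 7, y = 0
Binding: C2, C3, y ≥ 0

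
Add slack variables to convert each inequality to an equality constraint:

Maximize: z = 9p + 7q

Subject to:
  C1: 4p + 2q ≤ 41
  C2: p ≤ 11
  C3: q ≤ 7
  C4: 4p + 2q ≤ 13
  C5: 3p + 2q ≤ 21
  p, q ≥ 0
max z = 9p + 7q

s.t.
  4p + 2q + s1 = 41
  p + s2 = 11
  q + s3 = 7
  4p + 2q + s4 = 13
  3p + 2q + s5 = 21
  p, q, s1, s2, s3, s4, s5 ≥ 0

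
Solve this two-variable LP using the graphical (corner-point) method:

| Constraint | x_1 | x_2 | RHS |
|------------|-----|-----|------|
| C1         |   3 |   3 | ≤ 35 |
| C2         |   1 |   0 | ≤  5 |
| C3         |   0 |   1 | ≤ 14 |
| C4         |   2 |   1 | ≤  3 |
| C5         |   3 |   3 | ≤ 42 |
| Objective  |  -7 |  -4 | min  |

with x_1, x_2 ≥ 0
Each vertex is the intersection of two constraint boundaries that also satisfies all remaining constraints:
  x_1 = 0 and x_2 = 0 → (0, 0)
  2x_1 + x_2 = 3 and x_2 = 0 → (1.5, 0)
  2x_1 + x_2 = 3 and x_1 = 0 → (0, 3)

Evaluating z = -7x_1 - 4x_2 at each vertex:
  (0, 0): z = 0
  (1.5, 0): z = -10.5
  (0, 3): z = -12

The minimum is at (0, 3) with z = -12.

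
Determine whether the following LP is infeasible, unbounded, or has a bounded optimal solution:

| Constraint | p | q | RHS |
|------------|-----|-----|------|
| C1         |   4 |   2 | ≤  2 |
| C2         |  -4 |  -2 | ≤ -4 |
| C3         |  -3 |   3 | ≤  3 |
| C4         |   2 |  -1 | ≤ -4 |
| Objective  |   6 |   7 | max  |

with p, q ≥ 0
C1 requires 4p + 2q ≤ 2, while C2 (-4p - 2q ≤ -4) is equivalent to 4p + 2q ≥ 4. Together they would need 4 ≤ 4p + 2q ≤ 2, which is impossible since 4 > 2. No point satisfies all constraints.

Infeasible — the constraint set is empty.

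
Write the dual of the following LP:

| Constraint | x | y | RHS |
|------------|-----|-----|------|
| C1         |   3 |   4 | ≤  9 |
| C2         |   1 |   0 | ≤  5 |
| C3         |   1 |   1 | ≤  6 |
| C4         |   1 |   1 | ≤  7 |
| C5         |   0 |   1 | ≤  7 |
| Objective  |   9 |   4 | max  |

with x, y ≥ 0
Minimize: z = 9y1 + 5y2 + 6y3 + 7y4 + 7y5

Subject to:
  C1: -3y1 - y2 - y3 - y4 ≤ -9
  C2: -4y1 - y3 - y4 - y5 ≤ -4
  y1, y2, y3, y4, y5 ≥ 0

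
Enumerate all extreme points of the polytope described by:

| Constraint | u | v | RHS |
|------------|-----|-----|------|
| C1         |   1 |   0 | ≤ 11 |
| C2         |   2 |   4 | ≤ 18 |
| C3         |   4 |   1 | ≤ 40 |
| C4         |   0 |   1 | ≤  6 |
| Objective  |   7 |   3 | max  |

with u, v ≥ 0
Each vertex is the intersection of two constraint boundaries that also satisfies all remaining constraints:
  u = 0 and v = 0 → (0, 0)
  2u + 4v = 18 and v = 0 → (9, 0)
  2u + 4v = 18 and u = 0 → (0, 4.5)

Vertices: (0, 0), (9, 0), (0, 4.5)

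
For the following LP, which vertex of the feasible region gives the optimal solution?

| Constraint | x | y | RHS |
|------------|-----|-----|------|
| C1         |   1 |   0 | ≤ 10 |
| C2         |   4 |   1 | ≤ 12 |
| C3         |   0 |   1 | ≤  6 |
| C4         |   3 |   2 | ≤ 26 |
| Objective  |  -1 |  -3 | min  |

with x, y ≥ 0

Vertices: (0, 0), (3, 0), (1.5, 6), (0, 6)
(1.5, 6) with z = -19.5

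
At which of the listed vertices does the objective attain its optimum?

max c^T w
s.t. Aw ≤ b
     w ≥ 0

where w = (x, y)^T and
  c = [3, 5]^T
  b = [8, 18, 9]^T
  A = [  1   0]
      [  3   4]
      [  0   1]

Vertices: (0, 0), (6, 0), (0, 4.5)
Evaluating z = 3x + 5y at each vertex:
  (0, 0): z = 0
  (6, 0): z = 18
  (0, 4.5): z = 22.5

The largest value is z = 22.5, attained at (0, 4.5).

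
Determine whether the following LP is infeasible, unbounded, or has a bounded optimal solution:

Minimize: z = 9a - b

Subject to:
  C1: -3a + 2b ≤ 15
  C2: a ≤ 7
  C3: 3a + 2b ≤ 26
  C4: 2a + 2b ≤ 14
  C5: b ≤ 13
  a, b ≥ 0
The point (0, 7) satisfies every constraint, so the LP is feasible; the constraints give a ≤ 7 and b ≤ 13, which with a, b ≥ 0 keep the feasible region inside a bounded box. A feasible, bounded LP attains a finite optimum at a vertex.

Evaluating z = 9a - b at each vertex:
  (0, 0): z = 0
  (7, 0): z = 63
  (0, 7): z = -7

The LP has an optimal solution: (0, 7) with z = -7.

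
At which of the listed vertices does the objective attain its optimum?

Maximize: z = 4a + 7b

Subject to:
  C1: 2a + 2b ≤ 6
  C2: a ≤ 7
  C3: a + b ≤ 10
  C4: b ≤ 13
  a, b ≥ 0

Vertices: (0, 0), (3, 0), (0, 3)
Evaluating z = 4a + 7b at each vertex:
  (0, 0): z = 0
  (3, 0): z = 12
  (0, 3): z = 21

The largest value is z = 21, attained at (0, 3).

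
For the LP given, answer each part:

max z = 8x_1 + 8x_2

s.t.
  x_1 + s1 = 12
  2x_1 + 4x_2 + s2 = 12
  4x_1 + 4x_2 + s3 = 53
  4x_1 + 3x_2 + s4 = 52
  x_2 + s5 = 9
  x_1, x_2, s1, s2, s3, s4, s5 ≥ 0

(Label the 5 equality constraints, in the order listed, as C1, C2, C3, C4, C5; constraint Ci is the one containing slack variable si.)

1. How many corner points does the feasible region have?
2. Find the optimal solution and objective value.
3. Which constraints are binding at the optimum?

1. 3
2. x_1 = 6, x_2 = 0, z = 48
3. C2, x_2 ≥ 0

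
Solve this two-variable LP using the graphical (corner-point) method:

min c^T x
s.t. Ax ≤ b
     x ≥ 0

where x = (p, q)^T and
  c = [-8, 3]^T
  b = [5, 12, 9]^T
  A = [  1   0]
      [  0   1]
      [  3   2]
p = 3, q = 0, z = -24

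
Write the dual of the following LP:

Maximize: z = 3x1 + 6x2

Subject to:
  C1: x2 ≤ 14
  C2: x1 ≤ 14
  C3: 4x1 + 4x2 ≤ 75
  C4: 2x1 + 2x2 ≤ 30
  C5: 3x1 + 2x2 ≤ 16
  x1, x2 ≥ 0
Minimize: z = 14y1 + 14y2 + 75y3 + 30y4 + 16y5

Subject to:
  C1: -y2 - 4y3 - 2y4 - 3y5 ≤ -3
  C2: -y1 - 4y3 - 2y4 - 2y5 ≤ -6
  y1, y2, y3, y4, y5 ≥ 0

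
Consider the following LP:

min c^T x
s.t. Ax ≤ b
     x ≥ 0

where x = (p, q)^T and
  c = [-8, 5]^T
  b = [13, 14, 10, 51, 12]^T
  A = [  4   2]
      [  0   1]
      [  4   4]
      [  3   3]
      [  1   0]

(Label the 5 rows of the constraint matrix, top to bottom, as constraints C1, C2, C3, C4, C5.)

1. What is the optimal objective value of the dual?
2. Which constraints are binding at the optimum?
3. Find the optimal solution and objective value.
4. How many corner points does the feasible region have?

1. -20 (by strong duality, equal to the primal optimum)
2. C3, q ≥ 0
3. p = 2.5, q = 0, z = -20
4. 3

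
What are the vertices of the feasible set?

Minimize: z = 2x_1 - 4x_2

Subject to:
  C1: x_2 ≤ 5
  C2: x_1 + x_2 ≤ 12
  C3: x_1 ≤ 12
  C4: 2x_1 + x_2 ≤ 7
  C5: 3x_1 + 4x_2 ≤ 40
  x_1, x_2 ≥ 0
Each vertex is the intersection of two constraint boundaries that also satisfies all remaining constraints:
  x_1 = 0 and x_2 = 0 → (0, 0)
  2x_1 + x_2 = 7 and x_2 = 0 → (3.5, 0)
  x_2 = 5 and 2x_1 + x_2 = 7 → (1, 5)
  x_2 = 5 and x_1 = 0 → (0, 5)

Vertices: (0, 0), (3.5, 0), (1, 5), (0, 5)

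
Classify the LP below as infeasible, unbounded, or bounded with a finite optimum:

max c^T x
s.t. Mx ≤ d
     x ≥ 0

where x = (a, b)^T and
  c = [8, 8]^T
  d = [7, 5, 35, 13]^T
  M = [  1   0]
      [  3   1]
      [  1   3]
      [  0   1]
The point (0, 5) satisfies every constraint, so the LP is feasible; the constraints give a ≤ 7 and b ≤ 13, which with a, b ≥ 0 keep the feasible region inside a bounded box. A feasible, bounded LP attains a finite optimum at a vertex.

Evaluating z = 8a + 8b at each vertex:
  (0, 0): z = 0
  (1.667, 0): z = 13.33
  (0, 5): z = 40

Bounded optimum: z* = 40 at (0, 5).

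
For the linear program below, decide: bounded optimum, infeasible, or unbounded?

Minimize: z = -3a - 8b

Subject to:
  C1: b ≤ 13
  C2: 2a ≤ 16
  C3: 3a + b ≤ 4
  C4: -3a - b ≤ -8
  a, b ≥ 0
C3 requires 3a + b ≤ 4, while C4 (-3a - b ≤ -8) is equivalent to 3a + b ≥ 8. Together they would need 8 ≤ 3a + b ≤ 4, which is impossible since 8 > 4. No point satisfies all constraints.

Infeasible: no point satisfies all constraints simultaneously.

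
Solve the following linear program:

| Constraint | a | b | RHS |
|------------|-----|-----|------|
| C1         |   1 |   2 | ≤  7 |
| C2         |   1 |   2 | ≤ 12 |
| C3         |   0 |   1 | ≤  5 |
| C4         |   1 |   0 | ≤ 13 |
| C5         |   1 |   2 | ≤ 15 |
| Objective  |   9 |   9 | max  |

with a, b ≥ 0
Each vertex is the intersection of two constraint boundaries that also satisfies all remaining constraints:
  a = 0 and b = 0 → (0, 0)
  a + 2b = 7 and b = 0 → (7, 0)
  a + 2b = 7 and a = 0 → (0, 3.5)

Evaluating z = 9a + 9b at each vertex:
  (0, 0): z = 0
  (7, 0): z = 63
  (0, 3.5): z = 31.5

The maximum is at (7, 0) with z = 63.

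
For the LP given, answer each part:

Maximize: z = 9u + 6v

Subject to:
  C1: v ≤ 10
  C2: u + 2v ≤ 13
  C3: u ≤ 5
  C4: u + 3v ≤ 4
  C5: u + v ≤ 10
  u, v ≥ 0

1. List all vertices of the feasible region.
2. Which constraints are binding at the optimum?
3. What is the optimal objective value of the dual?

1. (0, 0), (4, 0), (0, 1.333)
2. C4, v ≥ 0
3. 36 (by strong duality, equal to the primal optimum)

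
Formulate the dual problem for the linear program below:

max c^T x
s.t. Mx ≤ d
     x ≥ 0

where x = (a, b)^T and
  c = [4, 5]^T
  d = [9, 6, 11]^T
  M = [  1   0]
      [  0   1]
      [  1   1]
Minimize: z = 9y1 + 6y2 + 11y3

Subject to:
  C1: -y1 - y3 ≤ -4
  C2: -y2 - y3 ≤ -5
  y1, y2, y3 ≥ 0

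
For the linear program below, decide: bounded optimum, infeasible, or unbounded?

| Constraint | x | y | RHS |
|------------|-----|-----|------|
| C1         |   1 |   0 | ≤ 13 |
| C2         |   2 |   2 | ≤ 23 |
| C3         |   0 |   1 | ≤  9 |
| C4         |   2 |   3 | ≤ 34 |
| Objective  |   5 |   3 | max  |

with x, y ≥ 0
The point (11.5, 0) satisfies every constraint, so the LP is feasible; the constraints give x ≤ 13 and y ≤ 9, which with x, y ≥ 0 keep the feasible region inside a bounded box. A feasible, bounded LP attains a finite optimum at a vertex.

Evaluating z = 5x + 3y at each vertex:
  (0, 0): z = 0
  (11.5, 0): z = 57.5
  (2.5, 9): z = 39.5
  (0, 9): z = 27

Feasible with finite optimum z* = 57.5 at (11.5, 0).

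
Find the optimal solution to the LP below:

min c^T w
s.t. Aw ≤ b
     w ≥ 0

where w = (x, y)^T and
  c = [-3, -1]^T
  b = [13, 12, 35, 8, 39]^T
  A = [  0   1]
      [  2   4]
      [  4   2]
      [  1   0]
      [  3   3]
x = 6, y = 0, z = -18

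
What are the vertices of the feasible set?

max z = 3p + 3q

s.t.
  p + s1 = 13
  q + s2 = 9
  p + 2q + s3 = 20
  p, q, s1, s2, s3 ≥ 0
Each vertex is the intersection of two constraint boundaries that also satisfies all remaining constraints:
  p = 0 and q = 0 → (0, 0)
  p = 13 and q = 0 → (13, 0)
  p = 13 and p + 2q = 20 → (13, 3.5)
  q = 9 and p + 2q = 20 → (2, 9)
  q = 9 and p = 0 → (0, 9)

Vertices: (0, 0), (13, 0), (13, 3.5), (2, 9), (0, 9)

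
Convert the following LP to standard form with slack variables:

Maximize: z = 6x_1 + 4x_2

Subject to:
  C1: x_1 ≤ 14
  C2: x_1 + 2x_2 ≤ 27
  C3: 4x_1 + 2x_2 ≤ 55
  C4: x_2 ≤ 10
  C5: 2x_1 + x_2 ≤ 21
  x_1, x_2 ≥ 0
max z = 6x_1 + 4x_2

s.t.
  x_1 + s1 = 14
  x_1 + 2x_2 + s2 = 27
  4x_1 + 2x_2 + s3 = 55
  x_2 + s4 = 10
  2x_1 + x_2 + s5 = 21
  x_1, x_2, s1, s2, s3, s4, s5 ≥ 0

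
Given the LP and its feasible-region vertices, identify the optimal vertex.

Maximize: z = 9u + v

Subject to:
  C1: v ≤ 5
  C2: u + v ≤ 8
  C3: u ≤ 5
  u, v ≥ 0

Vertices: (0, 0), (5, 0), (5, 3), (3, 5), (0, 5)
Evaluating z = 9u + v at each vertex:
  (0, 0): z = 0
  (5, 0): z = 45
  (5, 3): z = 48
  (3, 5): z = 32
  (0, 5): z = 5

The largest value is z = 48, attained at (5, 3).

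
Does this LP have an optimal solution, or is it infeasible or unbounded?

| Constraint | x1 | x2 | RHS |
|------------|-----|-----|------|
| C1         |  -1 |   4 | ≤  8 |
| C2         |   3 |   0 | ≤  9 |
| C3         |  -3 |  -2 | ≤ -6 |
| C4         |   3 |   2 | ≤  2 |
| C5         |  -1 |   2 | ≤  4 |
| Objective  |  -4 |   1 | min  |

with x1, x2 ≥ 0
C4 requires 3x1 + 2x2 ≤ 2, while C3 (-3x1 - 2x2 ≤ -6) is equivalent to 3x1 + 2x2 ≥ 6. Together they would need 6 ≤ 3x1 + 2x2 ≤ 2, which is impossible since 6 > 2. No point satisfies all constraints.

Infeasible: no point satisfies all constraints simultaneously.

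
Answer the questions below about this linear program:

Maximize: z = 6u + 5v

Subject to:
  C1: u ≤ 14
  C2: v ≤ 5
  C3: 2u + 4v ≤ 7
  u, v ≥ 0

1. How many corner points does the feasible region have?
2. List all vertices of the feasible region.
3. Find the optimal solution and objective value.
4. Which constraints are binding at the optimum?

1. 3
2. (0, 0), (3.5, 0), (0, 1.75)
3. u = 3.5, v = 0, z = 21
4. C3, v ≥ 0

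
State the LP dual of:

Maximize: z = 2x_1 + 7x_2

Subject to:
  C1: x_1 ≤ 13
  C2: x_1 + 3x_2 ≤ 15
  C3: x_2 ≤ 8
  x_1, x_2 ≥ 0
Minimize: z = 13y1 + 15y2 + 8y3

Subject to:
  C1: -y1 - y2 ≤ -2
  C2: -3y2 - y3 ≤ -7
  y1, y2, y3 ≥ 0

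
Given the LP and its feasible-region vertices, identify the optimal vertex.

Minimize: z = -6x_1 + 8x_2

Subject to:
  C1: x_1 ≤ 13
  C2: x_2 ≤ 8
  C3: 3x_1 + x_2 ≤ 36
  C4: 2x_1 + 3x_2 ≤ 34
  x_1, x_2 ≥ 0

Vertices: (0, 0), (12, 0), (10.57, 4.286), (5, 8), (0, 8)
(12, 0) with z = -72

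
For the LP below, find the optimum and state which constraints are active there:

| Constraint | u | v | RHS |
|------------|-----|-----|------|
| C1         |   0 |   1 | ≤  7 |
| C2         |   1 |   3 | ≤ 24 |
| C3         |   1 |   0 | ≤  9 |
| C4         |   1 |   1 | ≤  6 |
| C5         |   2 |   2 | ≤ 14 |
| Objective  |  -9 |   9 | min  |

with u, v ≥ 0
Optimal: u = 6, v = 0
Slack at optimum:
  C1: slack = 7
  C2: slack = 18
  C3: slack = 3
  C4: slack = 0 (binding)
  C5: slack = 2
  u ≥ 0: u = 6
  v ≥ 0: v = 0 (binding)
Binding constraints: C4, v ≥ 0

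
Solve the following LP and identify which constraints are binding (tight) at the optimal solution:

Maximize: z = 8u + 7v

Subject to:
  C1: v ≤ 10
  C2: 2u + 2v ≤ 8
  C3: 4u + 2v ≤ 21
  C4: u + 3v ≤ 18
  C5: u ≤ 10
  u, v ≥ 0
Optimal: u = 4, v = 0
Binding: C2, v ≥ 0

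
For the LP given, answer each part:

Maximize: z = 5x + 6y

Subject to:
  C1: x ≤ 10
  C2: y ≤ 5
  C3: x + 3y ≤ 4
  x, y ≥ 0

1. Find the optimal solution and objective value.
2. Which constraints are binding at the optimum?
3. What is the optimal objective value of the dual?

1. x = 4, y = 0, z = 20
2. C3, y ≥ 0
3. 20 (by strong duality, equal to the primal optimum)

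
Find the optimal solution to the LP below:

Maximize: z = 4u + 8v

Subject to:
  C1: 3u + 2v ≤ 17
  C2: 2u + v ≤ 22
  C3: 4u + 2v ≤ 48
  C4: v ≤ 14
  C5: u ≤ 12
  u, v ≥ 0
Each vertex is the intersection of two constraint boundaries that also satisfies all remaining constraints:
  u = 0 and v = 0 → (0, 0)
  3u + 2v = 17 and v = 0 → (5.667, 0)
  3u + 2v = 17 and u = 0 → (0, 8.5)

Evaluating z = 4u + 8v at each vertex:
  (0, 0): z = 0
  (5.667, 0): z = 22.67
  (0, 8.5): z = 68

The maximum is at (0, 8.5) with z = 68.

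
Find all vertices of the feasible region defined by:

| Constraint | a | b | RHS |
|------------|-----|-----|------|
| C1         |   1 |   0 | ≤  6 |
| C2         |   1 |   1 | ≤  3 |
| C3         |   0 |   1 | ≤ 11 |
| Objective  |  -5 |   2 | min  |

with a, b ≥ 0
Each vertex is the intersection of two constraint boundaries that also satisfies all remaining constraints:
  a = 0 and b = 0 → (0, 0)
  a + b = 3 and b = 0 → (3, 0)
  a + b = 3 and a = 0 → (0, 3)

Vertices: (0, 0), (3, 0), (0, 3)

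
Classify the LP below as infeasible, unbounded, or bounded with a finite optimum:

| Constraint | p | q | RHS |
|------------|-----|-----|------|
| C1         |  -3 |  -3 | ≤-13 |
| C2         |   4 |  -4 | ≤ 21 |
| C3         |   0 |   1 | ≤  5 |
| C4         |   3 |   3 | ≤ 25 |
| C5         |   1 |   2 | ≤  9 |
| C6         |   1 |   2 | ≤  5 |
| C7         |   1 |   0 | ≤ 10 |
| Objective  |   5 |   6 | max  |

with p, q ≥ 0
The point (5, 0) satisfies every constraint, so the LP is feasible; the constraints give p ≤ 10 and q ≤ 5, which with p, q ≥ 0 keep the feasible region inside a bounded box. A feasible, bounded LP attains a finite optimum at a vertex.

Evaluating z = 5p + 6q at each vertex:
  (4.333, 0): z = 21.67
  (5, 0): z = 25
  (3.667, 0.6667): z = 22.33

The LP has an optimal solution: (5, 0) with z = 25.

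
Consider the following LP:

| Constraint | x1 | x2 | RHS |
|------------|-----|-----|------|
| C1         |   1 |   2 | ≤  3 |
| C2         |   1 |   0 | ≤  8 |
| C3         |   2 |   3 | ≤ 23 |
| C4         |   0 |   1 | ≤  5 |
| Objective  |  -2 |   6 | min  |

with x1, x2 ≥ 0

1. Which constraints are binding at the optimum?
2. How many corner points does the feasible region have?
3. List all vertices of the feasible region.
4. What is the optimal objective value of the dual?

1. C1, x2 ≥ 0
2. 3
3. (0, 0), (3, 0), (0, 1.5)
4. -6 (by strong duality, equal to the primal optimum)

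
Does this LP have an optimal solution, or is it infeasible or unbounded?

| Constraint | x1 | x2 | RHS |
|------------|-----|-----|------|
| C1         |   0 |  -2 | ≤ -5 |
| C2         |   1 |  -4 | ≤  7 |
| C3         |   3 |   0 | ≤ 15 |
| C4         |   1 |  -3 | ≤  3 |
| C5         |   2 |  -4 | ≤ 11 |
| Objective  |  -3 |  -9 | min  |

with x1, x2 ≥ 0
Feasible point: (0, 3) satisfies every constraint, so the LP is feasible.
Direction d = (0, 1): for each constraint row a, a·d ≤ 0 —
  (0)(0) + (-2)(1) = -2 ≤ 0
  (1)(0) + (-4)(1) = -4 ≤ 0
  (3)(0) + (0)(1) = 0 ≤ 0
  (1)(0) + (-3)(1) = -3 ≤ 0
  (2)(0) + (-4)(1) = -4 ≤ 0
and d ≥ 0, so (0, 3) + t·d stays feasible for every t ≥ 0. Along this ray z = -3x1 - 9x2 changes by -9 per unit t, so z → −∞.

Unbounded: there is a feasible ray along which z → −∞.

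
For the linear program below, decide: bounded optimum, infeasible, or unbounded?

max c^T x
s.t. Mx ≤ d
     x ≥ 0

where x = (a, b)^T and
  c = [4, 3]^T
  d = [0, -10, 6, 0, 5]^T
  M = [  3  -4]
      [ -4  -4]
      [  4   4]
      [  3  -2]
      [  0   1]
One constraint requires 4a + 4b ≤ 6, while the constraint -4a - 4b ≤ -10 is equivalent to 4a + 4b ≥ 10. Together they would need 10 ≤ 4a + 4b ≤ 6, which is impossible since 10 > 6. No point satisfies all constraints.

The feasible region is empty; the LP is infeasible.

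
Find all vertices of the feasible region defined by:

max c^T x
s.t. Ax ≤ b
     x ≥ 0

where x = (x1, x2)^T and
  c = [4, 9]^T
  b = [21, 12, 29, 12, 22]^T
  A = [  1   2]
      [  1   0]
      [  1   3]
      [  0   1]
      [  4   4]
Each vertex is the intersection of two constraint boundaries that also satisfies all remaining constraints:
  x1 = 0 and x2 = 0 → (0, 0)
  4x1 + 4x2 = 22 and x2 = 0 → (5.5, 0)
  4x1 + 4x2 = 22 and x1 = 0 → (0, 5.5)

Vertices: (0, 0), (5.5, 0), (0, 5.5)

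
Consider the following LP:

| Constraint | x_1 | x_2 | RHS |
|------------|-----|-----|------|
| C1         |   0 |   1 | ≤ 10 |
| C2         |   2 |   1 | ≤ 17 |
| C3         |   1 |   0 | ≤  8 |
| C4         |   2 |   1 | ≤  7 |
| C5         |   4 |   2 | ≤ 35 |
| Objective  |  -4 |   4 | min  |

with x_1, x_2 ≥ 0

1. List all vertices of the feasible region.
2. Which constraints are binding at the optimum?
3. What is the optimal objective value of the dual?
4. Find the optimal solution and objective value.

1. (0, 0), (3.5, 0), (0, 7)
2. C4, x_2 ≥ 0
3. -14 (by strong duality, equal to the primal optimum)
4. x_1 = 3.5, x_2 = 0, z = -14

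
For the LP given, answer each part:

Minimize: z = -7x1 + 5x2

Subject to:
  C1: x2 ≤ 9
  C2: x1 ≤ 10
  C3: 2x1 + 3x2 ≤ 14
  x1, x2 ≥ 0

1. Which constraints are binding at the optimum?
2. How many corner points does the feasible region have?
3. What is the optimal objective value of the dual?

1. C3, x2 ≥ 0
2. 3
3. -49 (by strong duality, equal to the primal optimum)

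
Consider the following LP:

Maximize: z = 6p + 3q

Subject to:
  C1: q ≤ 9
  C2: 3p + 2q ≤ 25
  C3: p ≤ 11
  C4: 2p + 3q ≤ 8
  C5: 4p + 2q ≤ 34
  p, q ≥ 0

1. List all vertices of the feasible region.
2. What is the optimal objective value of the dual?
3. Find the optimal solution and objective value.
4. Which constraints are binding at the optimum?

1. (0, 0), (4, 0), (0, 2.667)
2. 24 (by strong duality, equal to the primal optimum)
3. p = 4, q = 0, z = 24
4. C4, q ≥ 0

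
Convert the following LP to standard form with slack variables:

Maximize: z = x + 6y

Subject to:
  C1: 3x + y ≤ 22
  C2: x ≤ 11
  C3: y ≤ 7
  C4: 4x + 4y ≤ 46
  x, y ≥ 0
max z = x + 6y

s.t.
  3x + y + s1 = 22
  x + s2 = 11
  y + s3 = 7
  4x + 4y + s4 = 46
  x, y, s1, s2, s3, s4 ≥ 0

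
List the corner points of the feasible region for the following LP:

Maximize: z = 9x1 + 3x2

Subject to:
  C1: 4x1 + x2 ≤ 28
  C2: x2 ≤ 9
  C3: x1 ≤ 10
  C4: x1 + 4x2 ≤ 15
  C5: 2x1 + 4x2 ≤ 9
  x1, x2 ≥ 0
Each vertex is the intersection of two constraint boundaries that also satisfies all remaining constraints:
  x1 = 0 and x2 = 0 → (0, 0)
  2x1 + 4x2 = 9 and x2 = 0 → (4.5, 0)
  2x1 + 4x2 = 9 and x1 = 0 → (0, 2.25)

Vertices: (0, 0), (4.5, 0), (0, 2.25)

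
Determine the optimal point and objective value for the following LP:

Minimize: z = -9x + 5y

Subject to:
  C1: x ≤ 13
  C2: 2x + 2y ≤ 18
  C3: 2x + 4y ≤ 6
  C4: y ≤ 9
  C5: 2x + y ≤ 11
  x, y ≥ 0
x = 3, y = 0, z = -27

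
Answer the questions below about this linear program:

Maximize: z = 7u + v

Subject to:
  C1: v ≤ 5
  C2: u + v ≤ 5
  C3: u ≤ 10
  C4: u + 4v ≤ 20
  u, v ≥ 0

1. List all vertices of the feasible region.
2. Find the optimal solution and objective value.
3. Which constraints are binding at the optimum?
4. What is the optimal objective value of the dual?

1. (0, 0), (5, 0), (0, 5)
2. u = 5, v = 0, z = 35
3. C2, v ≥ 0
4. 35 (by strong duality, equal to the primal optimum)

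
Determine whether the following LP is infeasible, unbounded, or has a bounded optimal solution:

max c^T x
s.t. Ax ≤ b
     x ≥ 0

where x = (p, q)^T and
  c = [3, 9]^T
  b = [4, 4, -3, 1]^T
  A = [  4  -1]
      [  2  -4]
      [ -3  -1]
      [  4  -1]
Feasible point: (0, 3) satisfies every constraint, so the LP is feasible.
Direction d = (0, 1): for each constraint row a, a·d ≤ 0 —
  (4)(0) + (-1)(1) = -1 ≤ 0
  (2)(0) + (-4)(1) = -4 ≤ 0
  (-3)(0) + (-1)(1) = -1 ≤ 0
  (4)(0) + (-1)(1) = -1 ≤ 0
and d ≥ 0, so (0, 3) + t·d stays feasible for every t ≥ 0. Along this ray z = 3p + 9q changes by 9 per unit t, so z → +∞.

The LP is unbounded; z can be made arbitrarily large.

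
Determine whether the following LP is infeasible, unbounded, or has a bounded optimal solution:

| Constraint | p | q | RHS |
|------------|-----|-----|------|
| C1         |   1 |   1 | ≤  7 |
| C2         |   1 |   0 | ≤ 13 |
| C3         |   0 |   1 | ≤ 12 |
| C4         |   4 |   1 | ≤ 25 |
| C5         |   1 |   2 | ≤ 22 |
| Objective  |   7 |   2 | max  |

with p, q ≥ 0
The point (6, 1) satisfies every constraint, so the LP is feasible; the constraints give p ≤ 13 and q ≤ 12, which with p, q ≥ 0 keep the feasible region inside a bounded box. A feasible, bounded LP attains a finite optimum at a vertex.

Bounded optimum: z* = 44 at (6, 1).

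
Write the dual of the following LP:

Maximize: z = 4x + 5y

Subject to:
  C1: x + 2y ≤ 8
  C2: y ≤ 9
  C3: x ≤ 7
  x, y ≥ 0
Minimize: z = 8y1 + 9y2 + 7y3

Subject to:
  C1: -y1 - y3 ≤ -4
  C2: -2y1 - y2 ≤ -5
  y1, y2, y3 ≥ 0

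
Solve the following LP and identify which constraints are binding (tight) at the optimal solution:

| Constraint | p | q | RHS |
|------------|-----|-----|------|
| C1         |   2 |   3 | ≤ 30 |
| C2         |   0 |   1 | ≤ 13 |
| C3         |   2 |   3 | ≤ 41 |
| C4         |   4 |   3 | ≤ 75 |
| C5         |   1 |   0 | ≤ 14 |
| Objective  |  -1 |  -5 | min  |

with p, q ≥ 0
Optimal: p = 0, q = 10
Slack at optimum:
  C1: slack = 0 (binding)
  C2: slack = 3
  C3: slack = 11
  C4: slack = 45
  C5: slack = 14
  p ≥ 0: p = 0 (binding)
  q ≥ 0: q = 10
Binding constraints: C1, p ≥ 0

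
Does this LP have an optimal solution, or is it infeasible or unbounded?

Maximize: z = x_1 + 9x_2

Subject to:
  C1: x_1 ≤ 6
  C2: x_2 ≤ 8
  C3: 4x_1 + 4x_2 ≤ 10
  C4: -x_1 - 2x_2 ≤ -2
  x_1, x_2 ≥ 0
The point (0, 2.5) satisfies every constraint, so the LP is feasible; the constraints give x_1 ≤ 6 and x_2 ≤ 8, which with x_1, x_2 ≥ 0 keep the feasible region inside a bounded box. A feasible, bounded LP attains a finite optimum at a vertex.

Evaluating z = x_1 + 9x_2 at each vertex:
  (2, 0): z = 2
  (2.5, 0): z = 2.5
  (0, 2.5): z = 22.5
  (0, 1): z = 9

Bounded optimum: z* = 22.5 at (0, 2.5).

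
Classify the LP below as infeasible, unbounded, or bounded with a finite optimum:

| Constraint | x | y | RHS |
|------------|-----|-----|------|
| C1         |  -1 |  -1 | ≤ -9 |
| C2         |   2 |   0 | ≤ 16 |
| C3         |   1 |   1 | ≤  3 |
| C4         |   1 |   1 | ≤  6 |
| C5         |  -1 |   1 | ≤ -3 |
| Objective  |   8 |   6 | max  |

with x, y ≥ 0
C3 requires x + y ≤ 3, while C1 (-x - y ≤ -9) is equivalent to x + y ≥ 9. Together they would need 9 ≤ x + y ≤ 3, which is impossible since 9 > 3. No point satisfies all constraints.

The feasible region is empty; the LP is infeasible.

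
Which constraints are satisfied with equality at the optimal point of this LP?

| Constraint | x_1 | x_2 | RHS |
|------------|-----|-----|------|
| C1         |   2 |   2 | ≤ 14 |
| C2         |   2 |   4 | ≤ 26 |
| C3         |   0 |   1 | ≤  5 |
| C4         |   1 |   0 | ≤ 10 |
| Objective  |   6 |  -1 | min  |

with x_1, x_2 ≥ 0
Optimal: x_1 = 0, x_2 = 5
Binding: C3, x_1 ≥ 0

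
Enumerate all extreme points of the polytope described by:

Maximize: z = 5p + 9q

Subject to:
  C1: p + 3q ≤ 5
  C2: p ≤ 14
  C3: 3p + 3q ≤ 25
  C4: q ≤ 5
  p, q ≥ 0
Each vertex is the intersection of two constraint boundaries that also satisfies all remaining constraints:
  p = 0 and q = 0 → (0, 0)
  p + 3q = 5 and q = 0 → (5, 0)
  p + 3q = 5 and p = 0 → (0, 1.667)

Vertices: (0, 0), (5, 0), (0, 1.667)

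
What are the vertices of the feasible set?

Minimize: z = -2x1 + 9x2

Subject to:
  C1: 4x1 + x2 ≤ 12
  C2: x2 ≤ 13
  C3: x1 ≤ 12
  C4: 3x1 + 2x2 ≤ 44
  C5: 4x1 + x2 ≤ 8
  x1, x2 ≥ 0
Each vertex is the intersection of two constraint boundaries that also satisfies all remaining constraints:
  x1 = 0 and x2 = 0 → (0, 0)
  4x1 + x2 = 8 and x2 = 0 → (2, 0)
  4x1 + x2 = 8 and x1 = 0 → (0, 8)

Vertices: (0, 0), (2, 0), (0, 8)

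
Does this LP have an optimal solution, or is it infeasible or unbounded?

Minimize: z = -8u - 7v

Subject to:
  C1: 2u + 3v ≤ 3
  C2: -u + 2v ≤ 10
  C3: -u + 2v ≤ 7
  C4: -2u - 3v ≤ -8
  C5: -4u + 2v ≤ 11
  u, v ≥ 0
C1 requires 2u + 3v ≤ 3, while C4 (-2u - 3v ≤ -8) is equivalent to 2u + 3v ≥ 8. Together they would need 8 ≤ 2u + 3v ≤ 3, which is impossible since 8 > 3. No point satisfies all constraints.

The feasible region is empty; the LP is infeasible.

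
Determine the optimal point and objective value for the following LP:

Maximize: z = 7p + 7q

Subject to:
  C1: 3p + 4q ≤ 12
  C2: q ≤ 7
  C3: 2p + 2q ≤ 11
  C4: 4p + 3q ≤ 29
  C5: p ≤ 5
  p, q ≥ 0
p = 4, q = 0, z = 28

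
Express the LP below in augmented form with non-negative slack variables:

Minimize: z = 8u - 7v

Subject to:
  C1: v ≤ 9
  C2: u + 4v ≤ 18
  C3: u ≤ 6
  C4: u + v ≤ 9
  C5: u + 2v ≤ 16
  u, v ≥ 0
min z = 8u - 7v

s.t.
  v + s1 = 9
  u + 4v + s2 = 18
  u + s3 = 6
  u + v + s4 = 9
  u + 2v + s5 = 16
  u, v, s1, s2, s3, s4, s5 ≥ 0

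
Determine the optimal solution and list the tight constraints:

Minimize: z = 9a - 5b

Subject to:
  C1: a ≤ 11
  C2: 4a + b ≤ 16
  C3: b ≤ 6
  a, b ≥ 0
Optimal: a = 0, b = 6
Binding: C3, a ≥ 0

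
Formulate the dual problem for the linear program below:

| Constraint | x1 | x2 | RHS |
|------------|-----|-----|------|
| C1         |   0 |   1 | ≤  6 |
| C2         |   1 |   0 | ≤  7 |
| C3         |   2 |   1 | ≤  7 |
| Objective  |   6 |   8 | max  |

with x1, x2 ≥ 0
Minimize: z = 6y1 + 7y2 + 7y3

Subject to:
  C1: -y2 - 2y3 ≤ -6
  C2: -y1 - y3 ≤ -8
  y1, y2, y3 ≥ 0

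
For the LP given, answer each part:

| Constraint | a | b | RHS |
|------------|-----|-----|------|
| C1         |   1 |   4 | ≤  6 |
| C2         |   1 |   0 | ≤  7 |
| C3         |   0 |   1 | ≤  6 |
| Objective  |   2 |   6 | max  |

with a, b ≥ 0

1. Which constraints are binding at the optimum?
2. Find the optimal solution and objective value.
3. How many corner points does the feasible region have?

1. C1, b ≥ 0
2. a = 6, b = 0, z = 12
3. 3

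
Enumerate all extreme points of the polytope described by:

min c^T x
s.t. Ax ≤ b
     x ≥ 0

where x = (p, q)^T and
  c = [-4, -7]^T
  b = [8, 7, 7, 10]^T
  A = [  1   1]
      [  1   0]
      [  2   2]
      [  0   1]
Each vertex is the intersection of two constraint boundaries that also satisfies all remaining constraints:
  p = 0 and q = 0 → (0, 0)
  2p + 2q = 7 and q = 0 → (3.5, 0)
  2p + 2q = 7 and p = 0 → (0, 3.5)

Vertices: (0, 0), (3.5, 0), (0, 3.5)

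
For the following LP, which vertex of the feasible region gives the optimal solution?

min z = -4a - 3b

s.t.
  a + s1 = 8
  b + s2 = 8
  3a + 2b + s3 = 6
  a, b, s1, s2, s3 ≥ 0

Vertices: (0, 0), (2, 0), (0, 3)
(0, 3) with z = -9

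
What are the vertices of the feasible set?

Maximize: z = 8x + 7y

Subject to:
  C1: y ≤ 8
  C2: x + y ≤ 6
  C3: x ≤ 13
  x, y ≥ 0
Each vertex is the intersection of two constraint boundaries that also satisfies all remaining constraints:
  x = 0 and y = 0 → (0, 0)
  x + y = 6 and y = 0 → (6, 0)
  x + y = 6 and x = 0 → (0, 6)

Vertices: (0, 0), (6, 0), (0, 6)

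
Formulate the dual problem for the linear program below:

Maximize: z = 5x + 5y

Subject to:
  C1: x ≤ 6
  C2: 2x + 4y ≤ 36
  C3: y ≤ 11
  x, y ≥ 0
Minimize: z = 6y1 + 36y2 + 11y3

Subject to:
  C1: -y1 - 2y2 ≤ -5
  C2: -4y2 - y3 ≤ -5
  y1, y2, y3 ≥ 0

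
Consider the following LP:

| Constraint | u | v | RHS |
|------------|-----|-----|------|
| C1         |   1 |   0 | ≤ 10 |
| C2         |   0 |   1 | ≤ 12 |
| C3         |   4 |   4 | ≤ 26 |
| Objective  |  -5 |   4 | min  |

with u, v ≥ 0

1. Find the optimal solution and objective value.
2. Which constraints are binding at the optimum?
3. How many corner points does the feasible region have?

1. u = 6.5, v = 0, z = -32.5
2. C3, v ≥ 0
3. 3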